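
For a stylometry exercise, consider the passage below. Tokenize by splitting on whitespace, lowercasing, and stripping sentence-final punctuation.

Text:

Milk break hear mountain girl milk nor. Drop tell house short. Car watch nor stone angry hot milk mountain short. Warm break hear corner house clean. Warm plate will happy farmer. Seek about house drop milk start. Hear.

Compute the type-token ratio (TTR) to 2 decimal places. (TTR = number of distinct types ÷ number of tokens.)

0.66

N = 38 tokens, V = 25 types.
TTR = V / N = 25 / 38 = 0.66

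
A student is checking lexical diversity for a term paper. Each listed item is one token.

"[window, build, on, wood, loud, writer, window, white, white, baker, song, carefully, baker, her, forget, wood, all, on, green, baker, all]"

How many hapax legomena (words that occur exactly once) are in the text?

Frequencies: baker:3, window:2, on:2, wood:2, white:2, all:2, build:1, loud:1, writer:1, song:1, carefully:1, her:1, forget:1, green:1
Hapax (freq=1): build, carefully, forget, green, her, loud, song, writer

8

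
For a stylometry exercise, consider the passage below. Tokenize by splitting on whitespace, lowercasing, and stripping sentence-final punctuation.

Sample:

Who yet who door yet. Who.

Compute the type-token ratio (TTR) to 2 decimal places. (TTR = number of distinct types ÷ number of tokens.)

0.50

N = 6 tokens, V = 3 types.
TTR = V / N = 3 / 6 = 0.50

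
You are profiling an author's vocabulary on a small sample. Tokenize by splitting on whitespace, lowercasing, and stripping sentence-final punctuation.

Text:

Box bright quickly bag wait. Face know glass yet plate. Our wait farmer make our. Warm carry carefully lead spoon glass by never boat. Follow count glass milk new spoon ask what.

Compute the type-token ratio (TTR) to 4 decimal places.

0.8438

N = 32 tokens, V = 27 types.
TTR = V / N = 27 / 32 = 0.8438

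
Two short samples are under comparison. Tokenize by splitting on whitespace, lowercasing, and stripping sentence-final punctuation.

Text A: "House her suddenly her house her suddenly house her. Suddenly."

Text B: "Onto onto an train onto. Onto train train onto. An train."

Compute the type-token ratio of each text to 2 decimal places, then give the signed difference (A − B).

0.03

TTR(A) = 3/10 = 0.30
TTR(B) = 3/11 = 0.27
Difference = 0.30 − 0.27 = 0.03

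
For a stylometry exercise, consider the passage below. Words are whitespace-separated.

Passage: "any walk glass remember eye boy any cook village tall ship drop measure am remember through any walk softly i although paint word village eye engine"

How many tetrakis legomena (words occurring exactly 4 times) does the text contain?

Frequencies: any:3, walk:2, remember:2, eye:2, village:2, glass:1, boy:1, cook:1, tall:1, ship:1, drop:1, measure:1, am:1, through:1, softly:1, i:1, although:1, paint:1, word:1, engine:1
Words with frequency 4: (none)

0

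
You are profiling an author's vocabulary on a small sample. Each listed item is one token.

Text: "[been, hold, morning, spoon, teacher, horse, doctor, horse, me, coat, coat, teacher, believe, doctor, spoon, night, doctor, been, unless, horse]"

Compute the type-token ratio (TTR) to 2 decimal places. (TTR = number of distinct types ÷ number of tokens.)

N = 20 tokens, V = 12 types.
TTR = V / N = 12 / 20 = 0.60

0.60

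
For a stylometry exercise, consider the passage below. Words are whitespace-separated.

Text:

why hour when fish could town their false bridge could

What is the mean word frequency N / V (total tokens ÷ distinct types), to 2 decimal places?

1.11

N = 10 tokens, V = 9 types.
Mean frequency = N / V = 10 / 9 = 1.11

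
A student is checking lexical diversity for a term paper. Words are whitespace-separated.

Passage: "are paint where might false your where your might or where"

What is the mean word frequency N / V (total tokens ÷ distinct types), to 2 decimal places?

N = 11 tokens, V = 7 types.
Mean frequency = N / V = 11 / 7 = 1.57

1.57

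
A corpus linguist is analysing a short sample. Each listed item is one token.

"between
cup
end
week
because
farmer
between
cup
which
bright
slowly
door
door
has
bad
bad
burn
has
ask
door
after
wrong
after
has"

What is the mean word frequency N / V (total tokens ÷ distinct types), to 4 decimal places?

1.5000

N = 24 tokens, V = 16 types.
Mean frequency = N / V = 24 / 16 = 1.5000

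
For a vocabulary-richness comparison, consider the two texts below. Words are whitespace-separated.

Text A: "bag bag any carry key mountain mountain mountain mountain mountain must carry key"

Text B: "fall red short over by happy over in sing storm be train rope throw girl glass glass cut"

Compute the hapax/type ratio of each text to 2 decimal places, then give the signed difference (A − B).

-0.55

A: hapax=2, V=6, ratio=0.33
B: hapax=14, V=16, ratio=0.88
Difference = 0.33 − 0.88 = -0.55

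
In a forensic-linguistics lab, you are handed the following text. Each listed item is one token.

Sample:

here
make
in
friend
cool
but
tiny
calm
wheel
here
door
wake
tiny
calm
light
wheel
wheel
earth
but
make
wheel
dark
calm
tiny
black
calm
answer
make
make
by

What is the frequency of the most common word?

Frequencies: make:4, calm:4, wheel:4, tiny:3, here:2, but:2, in:1, friend:1, cool:1, door:1, wake:1, light:1, earth:1, dark:1, black:1, answer:1, by:1
Most common: 'make' with frequency 4.

4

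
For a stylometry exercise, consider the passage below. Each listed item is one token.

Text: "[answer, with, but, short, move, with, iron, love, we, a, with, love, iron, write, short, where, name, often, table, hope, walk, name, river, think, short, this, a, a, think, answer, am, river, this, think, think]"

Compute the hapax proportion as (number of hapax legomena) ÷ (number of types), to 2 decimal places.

0.50

Frequencies: think:4, with:3, short:3, a:3, answer:2, iron:2, love:2, name:2, river:2, this:2, but:1, move:1, we:1, write:1, where:1, often:1, table:1, hope:1, walk:1, am:1
Hapax count = 10; type count = 20.
Ratio = 10 / 20 = 0.50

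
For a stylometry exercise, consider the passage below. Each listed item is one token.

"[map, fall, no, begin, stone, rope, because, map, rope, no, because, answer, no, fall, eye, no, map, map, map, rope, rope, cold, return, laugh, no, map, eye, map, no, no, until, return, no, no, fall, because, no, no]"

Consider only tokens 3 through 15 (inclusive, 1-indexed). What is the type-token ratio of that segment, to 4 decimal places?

0.6923

Segment tokens 3–15: no, begin, stone, rope, because, map, rope, no, because, answer, no, fall, eye
Segment N = 13, segment V = 9.
TTR = 9 / 13 = 0.6923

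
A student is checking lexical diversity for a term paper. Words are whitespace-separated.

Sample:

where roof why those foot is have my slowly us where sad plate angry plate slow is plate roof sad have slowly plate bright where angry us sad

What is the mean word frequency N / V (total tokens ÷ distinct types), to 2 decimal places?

1.87

N = 28 tokens, V = 15 types.
Mean frequency = N / V = 28 / 15 = 1.87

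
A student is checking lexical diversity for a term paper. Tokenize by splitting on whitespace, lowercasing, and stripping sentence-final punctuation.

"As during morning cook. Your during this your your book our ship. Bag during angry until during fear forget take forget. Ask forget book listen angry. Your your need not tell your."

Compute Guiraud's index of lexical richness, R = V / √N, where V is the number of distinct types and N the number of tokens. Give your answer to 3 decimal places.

3.536

N = 32, V = 20.
√N = 5.656854
R = 20 / 5.656854 = 3.536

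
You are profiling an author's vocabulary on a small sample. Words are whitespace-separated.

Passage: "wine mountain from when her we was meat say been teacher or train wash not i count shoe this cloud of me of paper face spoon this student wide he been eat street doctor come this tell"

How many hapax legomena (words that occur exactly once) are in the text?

30

Frequencies: this:3, been:2, of:2, wine:1, mountain:1, from:1, when:1, her:1, we:1, was:1, meat:1, say:1, teacher:1, or:1, train:1, wash:1, not:1, i:1, count:1, shoe:1, … (13 more, each freq 1)
Hapax (freq=1): cloud, come, count, doctor, eat, face, from, he, her, i, me, meat, mountain, not, or, paper, say, shoe, spoon, street, student, teacher, tell, train, was, wash, we, when, wide, wine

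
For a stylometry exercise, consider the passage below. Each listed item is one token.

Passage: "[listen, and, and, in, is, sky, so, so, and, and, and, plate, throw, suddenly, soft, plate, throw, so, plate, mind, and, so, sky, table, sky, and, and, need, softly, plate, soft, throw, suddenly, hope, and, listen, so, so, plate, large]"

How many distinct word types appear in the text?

16

Distinct types: {and, hope, in, is, large, listen, mind, need, plate, sky, so, soft, softly, suddenly, table, throw}
V = 16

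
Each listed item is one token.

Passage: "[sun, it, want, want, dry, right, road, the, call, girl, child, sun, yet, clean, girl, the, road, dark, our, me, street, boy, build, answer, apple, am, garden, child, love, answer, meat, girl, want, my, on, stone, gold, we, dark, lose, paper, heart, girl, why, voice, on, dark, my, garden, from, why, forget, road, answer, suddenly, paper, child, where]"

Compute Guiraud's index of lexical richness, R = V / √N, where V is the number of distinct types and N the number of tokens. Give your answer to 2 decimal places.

4.99

N = 58, V = 38.
√N = 7.615773
R = 38 / 7.615773 = 4.99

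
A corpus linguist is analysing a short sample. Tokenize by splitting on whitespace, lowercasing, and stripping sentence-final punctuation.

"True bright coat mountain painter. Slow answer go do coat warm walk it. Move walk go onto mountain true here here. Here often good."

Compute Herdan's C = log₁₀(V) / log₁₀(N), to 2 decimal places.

N = 24, V = 17.
log₁₀(V) = 1.230449, log₁₀(N) = 1.380211
C = 1.230449 / 1.380211 = 0.89

0.89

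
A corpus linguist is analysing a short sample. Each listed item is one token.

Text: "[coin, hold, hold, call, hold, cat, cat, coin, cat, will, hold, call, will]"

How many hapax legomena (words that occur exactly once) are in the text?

Frequencies: hold:4, cat:3, coin:2, call:2, will:2
Hapax (freq=1): (none)

0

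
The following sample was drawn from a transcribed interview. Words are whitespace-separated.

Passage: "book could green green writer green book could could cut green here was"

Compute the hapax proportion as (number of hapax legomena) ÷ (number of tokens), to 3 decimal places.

Frequencies: green:4, could:3, book:2, writer:1, cut:1, here:1, was:1
Hapax count = 4; token count = 13.
Ratio = 4 / 13 = 0.308

0.308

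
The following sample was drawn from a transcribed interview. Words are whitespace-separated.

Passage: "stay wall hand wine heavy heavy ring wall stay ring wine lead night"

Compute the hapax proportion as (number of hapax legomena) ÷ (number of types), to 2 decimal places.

0.38

Frequencies: stay:2, wall:2, wine:2, heavy:2, ring:2, hand:1, lead:1, night:1
Hapax count = 3; type count = 8.
Ratio = 3 / 8 = 0.38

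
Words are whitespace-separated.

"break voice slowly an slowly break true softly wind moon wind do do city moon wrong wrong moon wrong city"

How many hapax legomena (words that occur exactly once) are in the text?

4

Frequencies: moon:3, wrong:3, break:2, slowly:2, wind:2, do:2, city:2, voice:1, an:1, true:1, softly:1
Hapax (freq=1): an, softly, true, voice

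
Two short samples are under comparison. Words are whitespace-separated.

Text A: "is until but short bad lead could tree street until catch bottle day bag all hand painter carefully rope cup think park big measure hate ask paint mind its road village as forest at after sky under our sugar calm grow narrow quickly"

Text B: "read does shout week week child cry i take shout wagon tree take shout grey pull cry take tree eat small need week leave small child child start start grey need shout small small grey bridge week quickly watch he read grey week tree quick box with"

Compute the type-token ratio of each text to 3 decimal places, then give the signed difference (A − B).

0.466

TTR(A) = 42/43 = 0.977
TTR(B) = 24/47 = 0.511
Difference = 0.977 − 0.511 = 0.466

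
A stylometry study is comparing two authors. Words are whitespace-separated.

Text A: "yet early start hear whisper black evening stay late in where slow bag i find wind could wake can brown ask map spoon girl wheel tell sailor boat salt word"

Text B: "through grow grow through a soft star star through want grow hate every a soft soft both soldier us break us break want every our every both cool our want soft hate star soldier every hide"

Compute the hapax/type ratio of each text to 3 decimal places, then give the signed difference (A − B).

0.867

A: hapax=30, V=30, ratio=1.000
B: hapax=2, V=15, ratio=0.133
Difference = 1.000 − 0.133 = 0.867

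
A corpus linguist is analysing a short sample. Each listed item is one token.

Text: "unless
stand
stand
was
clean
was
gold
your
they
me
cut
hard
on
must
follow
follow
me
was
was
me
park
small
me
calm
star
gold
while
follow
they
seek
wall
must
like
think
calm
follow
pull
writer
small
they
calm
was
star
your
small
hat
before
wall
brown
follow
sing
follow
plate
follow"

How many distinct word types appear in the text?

29

Distinct types: {before, brown, calm, clean, cut, follow, gold, hard, hat, like, me, must, on, park, plate, pull, seek, sing, small, stand, star, they, think, unless, wall, was, while, writer, your}
V = 29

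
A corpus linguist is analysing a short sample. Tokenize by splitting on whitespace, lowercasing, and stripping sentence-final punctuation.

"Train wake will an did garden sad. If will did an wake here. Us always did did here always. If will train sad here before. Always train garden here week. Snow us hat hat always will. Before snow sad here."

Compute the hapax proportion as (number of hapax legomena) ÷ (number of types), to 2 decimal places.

Frequencies: here:5, will:4, did:4, always:4, train:3, sad:3, wake:2, an:2, garden:2, if:2, us:2, before:2, snow:2, hat:2, week:1
Hapax count = 1; type count = 15.
Ratio = 1 / 15 = 0.07

0.07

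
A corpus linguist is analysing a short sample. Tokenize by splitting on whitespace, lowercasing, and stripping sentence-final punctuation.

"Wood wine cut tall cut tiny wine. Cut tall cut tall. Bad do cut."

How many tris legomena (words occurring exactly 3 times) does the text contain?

1

Frequencies: cut:5, tall:3, wine:2, wood:1, tiny:1, bad:1, do:1
Words with frequency 3: tall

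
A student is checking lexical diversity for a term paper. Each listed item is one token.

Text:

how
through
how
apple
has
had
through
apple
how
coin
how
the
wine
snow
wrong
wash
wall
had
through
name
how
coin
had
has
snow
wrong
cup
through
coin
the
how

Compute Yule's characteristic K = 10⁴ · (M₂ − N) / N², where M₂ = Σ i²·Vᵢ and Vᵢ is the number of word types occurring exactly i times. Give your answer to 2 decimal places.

Frequencies: how:6, through:4, had:3, coin:3, apple:2, has:2, the:2, snow:2, wrong:2, wine:1, wash:1, wall:1, name:1, cup:1
N = 31. Frequency spectrum: V_1=5, V_2=5, V_3=2, V_4=1, V_6=1
M₂ = 1²·5 + 2²·5 + 3²·2 + 4²·1 + 6²·1 = 95
K = 10000 × (95 − 31) / 31² = 665.97

665.97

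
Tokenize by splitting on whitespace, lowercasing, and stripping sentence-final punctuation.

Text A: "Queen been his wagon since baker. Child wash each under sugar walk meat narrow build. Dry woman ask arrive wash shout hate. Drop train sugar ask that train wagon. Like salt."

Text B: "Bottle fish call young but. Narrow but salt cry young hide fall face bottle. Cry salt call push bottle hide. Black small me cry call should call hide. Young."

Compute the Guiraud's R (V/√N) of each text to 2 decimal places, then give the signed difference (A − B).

1.70

A: V=26, N=31, R=4.67
B: V=16, N=29, R=2.97
Difference = 4.67 − 2.97 = 1.70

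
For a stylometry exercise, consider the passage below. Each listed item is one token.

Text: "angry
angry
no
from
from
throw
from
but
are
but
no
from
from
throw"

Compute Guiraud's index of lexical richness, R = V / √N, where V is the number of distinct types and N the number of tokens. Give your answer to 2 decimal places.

1.60

N = 14, V = 6.
√N = 3.741657
R = 6 / 3.741657 = 1.60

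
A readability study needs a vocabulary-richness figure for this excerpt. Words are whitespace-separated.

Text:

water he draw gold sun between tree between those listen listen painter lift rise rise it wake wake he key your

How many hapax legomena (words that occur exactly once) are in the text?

11

Frequencies: he:2, between:2, listen:2, rise:2, wake:2, water:1, draw:1, gold:1, sun:1, tree:1, those:1, painter:1, lift:1, it:1, key:1, your:1
Hapax (freq=1): draw, gold, it, key, lift, painter, sun, those, tree, water, your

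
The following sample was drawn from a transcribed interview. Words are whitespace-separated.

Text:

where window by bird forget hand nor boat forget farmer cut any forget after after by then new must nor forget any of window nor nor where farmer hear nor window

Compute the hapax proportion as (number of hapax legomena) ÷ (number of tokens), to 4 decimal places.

0.2903

Frequencies: nor:5, forget:4, window:3, where:2, by:2, farmer:2, any:2, after:2, bird:1, hand:1, boat:1, cut:1, then:1, new:1, must:1, of:1, hear:1
Hapax count = 9; token count = 31.
Ratio = 9 / 31 = 0.2903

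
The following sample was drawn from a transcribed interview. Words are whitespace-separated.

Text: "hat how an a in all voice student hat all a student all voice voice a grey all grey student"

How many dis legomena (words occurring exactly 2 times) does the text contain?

Frequencies: all:4, a:3, voice:3, student:3, hat:2, grey:2, how:1, an:1, in:1
Words with frequency 2: grey, hat

2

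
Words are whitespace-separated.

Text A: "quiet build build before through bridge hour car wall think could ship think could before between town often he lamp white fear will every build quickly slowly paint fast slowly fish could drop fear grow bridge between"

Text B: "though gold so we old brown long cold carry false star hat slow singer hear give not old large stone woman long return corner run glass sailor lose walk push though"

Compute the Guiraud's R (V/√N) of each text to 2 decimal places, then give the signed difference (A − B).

-0.59

A: V=27, N=37, R=4.44
B: V=28, N=31, R=5.03
Difference = 4.44 − 5.03 = -0.59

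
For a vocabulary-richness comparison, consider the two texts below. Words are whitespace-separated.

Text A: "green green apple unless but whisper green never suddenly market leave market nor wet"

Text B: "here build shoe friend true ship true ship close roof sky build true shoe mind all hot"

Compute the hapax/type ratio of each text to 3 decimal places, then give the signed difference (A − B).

A: hapax=9, V=11, ratio=0.818
B: hapax=8, V=12, ratio=0.667
Difference = 0.818 − 0.667 = 0.151

0.151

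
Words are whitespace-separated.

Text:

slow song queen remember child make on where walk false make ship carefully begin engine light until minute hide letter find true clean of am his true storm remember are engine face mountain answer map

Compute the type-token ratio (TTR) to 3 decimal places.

N = 35 tokens, V = 31 types.
TTR = V / N = 31 / 35 = 0.886

0.886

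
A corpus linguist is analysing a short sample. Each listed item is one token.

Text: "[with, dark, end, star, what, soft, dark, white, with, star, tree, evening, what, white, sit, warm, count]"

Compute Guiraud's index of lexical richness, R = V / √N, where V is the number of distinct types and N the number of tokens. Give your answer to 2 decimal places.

2.91

N = 17, V = 12.
√N = 4.123106
R = 12 / 4.123106 = 2.91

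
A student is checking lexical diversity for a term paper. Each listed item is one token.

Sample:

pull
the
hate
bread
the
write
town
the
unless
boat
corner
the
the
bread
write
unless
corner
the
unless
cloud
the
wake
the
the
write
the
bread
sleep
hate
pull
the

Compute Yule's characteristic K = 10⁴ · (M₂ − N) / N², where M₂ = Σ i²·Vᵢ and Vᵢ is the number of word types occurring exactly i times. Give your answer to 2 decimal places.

Frequencies: the:11, bread:3, write:3, unless:3, pull:2, hate:2, corner:2, town:1, boat:1, cloud:1, wake:1, sleep:1
N = 31. Frequency spectrum: V_1=5, V_2=3, V_3=3, V_11=1
M₂ = 1²·5 + 2²·3 + 3²·3 + 11²·1 = 165
K = 10000 × (165 − 31) / 31² = 1394.38

1394.38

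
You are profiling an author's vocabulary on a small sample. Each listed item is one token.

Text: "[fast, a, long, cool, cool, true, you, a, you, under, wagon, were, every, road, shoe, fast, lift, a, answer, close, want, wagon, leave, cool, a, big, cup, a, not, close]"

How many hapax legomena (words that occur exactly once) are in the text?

Frequencies: a:5, cool:3, fast:2, you:2, wagon:2, close:2, long:1, true:1, under:1, were:1, every:1, road:1, shoe:1, lift:1, answer:1, want:1, leave:1, big:1, cup:1, not:1
Hapax (freq=1): answer, big, cup, every, leave, lift, long, not, road, shoe, true, under, want, were

14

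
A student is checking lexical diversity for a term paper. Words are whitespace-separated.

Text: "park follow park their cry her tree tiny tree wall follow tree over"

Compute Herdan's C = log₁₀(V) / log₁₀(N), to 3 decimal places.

N = 13, V = 9.
log₁₀(V) = 0.954243, log₁₀(N) = 1.113943
C = 0.954243 / 1.113943 = 0.857

0.857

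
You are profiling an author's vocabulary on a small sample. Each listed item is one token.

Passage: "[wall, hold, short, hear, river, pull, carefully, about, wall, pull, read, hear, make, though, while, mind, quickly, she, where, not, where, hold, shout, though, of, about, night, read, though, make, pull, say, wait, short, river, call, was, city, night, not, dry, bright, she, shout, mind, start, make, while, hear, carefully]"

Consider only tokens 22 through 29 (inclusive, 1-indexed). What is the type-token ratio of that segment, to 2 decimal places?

Segment tokens 22–29: hold, shout, though, of, about, night, read, though
Segment N = 8, segment V = 7.
TTR = 7 / 8 = 0.88

0.88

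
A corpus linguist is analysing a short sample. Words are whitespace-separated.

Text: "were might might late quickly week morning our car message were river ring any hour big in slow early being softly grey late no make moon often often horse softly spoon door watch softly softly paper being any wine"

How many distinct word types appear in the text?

Distinct types: {any, being, big, car, door, early, grey, horse, hour, in, late, make, message, might, moon, morning, no, often, our, paper, quickly, ring, river, slow, softly, spoon, watch, week, were, wine}
V = 30

30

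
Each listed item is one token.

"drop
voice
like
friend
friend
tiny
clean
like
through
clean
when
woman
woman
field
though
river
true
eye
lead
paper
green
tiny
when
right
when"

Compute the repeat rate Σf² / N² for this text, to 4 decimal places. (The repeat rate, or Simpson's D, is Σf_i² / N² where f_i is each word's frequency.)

Frequencies: when:3, like:2, friend:2, tiny:2, clean:2, woman:2, drop:1, voice:1, through:1, field:1, though:1, river:1, true:1, eye:1, lead:1, paper:1, green:1, right:1
Σf² = 41; N² = 625
Repeat rate = 41 / 625 = 0.0656

0.0656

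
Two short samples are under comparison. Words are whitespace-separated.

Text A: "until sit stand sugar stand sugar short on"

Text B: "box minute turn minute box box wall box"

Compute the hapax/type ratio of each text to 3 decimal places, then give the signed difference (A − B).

0.167

A: hapax=4, V=6, ratio=0.667
B: hapax=2, V=4, ratio=0.500
Difference = 0.667 − 0.500 = 0.167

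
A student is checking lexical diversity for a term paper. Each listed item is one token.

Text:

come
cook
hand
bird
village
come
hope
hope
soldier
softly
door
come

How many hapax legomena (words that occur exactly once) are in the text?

Frequencies: come:3, hope:2, cook:1, hand:1, bird:1, village:1, soldier:1, softly:1, door:1
Hapax (freq=1): bird, cook, door, hand, softly, soldier, village

7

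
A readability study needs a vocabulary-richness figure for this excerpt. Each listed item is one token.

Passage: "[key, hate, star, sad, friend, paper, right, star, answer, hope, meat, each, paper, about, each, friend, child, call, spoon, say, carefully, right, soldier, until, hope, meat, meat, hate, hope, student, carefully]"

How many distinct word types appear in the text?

Distinct types: {about, answer, call, carefully, child, each, friend, hate, hope, key, meat, paper, right, sad, say, soldier, spoon, star, student, until}
V = 20

20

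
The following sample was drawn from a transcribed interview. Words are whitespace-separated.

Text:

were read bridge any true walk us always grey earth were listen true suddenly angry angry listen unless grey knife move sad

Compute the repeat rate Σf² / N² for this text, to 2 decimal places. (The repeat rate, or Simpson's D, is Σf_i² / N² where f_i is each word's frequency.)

0.07

Frequencies: were:2, true:2, grey:2, listen:2, angry:2, read:1, bridge:1, any:1, walk:1, us:1, always:1, earth:1, suddenly:1, unless:1, knife:1, move:1, sad:1
Σf² = 32; N² = 484
Repeat rate = 32 / 484 = 0.07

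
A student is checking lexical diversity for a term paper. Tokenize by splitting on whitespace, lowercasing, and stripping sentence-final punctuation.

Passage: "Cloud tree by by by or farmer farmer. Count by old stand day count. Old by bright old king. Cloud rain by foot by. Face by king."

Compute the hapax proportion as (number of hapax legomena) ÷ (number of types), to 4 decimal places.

0.5714

Frequencies: by:8, old:3, cloud:2, farmer:2, count:2, king:2, tree:1, or:1, stand:1, day:1, bright:1, rain:1, foot:1, face:1
Hapax count = 8; type count = 14.
Ratio = 8 / 14 = 0.5714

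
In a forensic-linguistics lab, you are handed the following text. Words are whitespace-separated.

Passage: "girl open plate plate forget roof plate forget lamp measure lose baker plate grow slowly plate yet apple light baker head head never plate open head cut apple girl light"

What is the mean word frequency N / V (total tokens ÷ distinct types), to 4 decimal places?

N = 30 tokens, V = 17 types.
Mean frequency = N / V = 30 / 17 = 1.7647

1.7647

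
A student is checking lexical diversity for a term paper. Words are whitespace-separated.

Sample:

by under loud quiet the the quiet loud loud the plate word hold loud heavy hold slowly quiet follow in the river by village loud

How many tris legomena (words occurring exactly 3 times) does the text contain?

1

Frequencies: loud:5, the:4, quiet:3, by:2, hold:2, under:1, plate:1, word:1, heavy:1, slowly:1, follow:1, in:1, river:1, village:1
Words with frequency 3: quiet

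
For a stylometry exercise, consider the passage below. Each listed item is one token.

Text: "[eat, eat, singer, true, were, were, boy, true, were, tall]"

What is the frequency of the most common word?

Frequencies: were:3, eat:2, true:2, singer:1, boy:1, tall:1
Most common: 'were' with frequency 3.

3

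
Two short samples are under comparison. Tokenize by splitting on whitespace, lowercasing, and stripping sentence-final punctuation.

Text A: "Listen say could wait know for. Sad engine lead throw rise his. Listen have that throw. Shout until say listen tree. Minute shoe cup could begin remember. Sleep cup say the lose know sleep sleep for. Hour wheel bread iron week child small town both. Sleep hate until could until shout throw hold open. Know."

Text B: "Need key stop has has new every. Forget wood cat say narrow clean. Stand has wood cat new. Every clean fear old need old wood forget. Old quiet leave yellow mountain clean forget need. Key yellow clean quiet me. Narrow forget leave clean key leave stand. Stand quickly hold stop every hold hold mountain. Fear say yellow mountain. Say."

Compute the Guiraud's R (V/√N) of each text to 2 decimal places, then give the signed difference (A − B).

A: V=37, N=55, R=4.99
B: V=22, N=59, R=2.86
Difference = 4.99 − 2.86 = 2.13

2.13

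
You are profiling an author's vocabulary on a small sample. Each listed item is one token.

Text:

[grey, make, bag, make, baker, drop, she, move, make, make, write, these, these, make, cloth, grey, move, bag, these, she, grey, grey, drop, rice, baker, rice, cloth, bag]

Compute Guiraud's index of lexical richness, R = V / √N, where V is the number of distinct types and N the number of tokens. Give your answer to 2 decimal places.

N = 28, V = 11.
√N = 5.291503
R = 11 / 5.291503 = 2.08

2.08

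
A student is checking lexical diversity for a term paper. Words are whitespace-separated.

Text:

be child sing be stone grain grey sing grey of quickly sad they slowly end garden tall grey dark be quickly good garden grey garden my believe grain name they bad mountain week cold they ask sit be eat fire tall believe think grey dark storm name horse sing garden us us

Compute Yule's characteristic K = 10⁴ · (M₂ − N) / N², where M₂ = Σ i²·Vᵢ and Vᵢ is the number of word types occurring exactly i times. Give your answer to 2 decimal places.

Frequencies: grey:5, be:4, garden:4, sing:3, they:3, grain:2, quickly:2, tall:2, dark:2, believe:2, name:2, us:2, child:1, stone:1, of:1, sad:1, slowly:1, end:1, good:1, my:1, … (11 more, each freq 1)
N = 52. Frequency spectrum: V_1=19, V_2=7, V_3=2, V_4=2, V_5=1
M₂ = 1²·19 + 2²·7 + 3²·2 + 4²·2 + 5²·1 = 122
K = 10000 × (122 − 52) / 52² = 258.88

258.88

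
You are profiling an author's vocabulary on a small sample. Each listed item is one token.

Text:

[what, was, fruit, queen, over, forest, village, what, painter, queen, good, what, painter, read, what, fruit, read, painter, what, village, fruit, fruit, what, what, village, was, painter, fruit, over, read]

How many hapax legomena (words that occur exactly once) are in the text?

2

Frequencies: what:7, fruit:5, painter:4, village:3, read:3, was:2, queen:2, over:2, forest:1, good:1
Hapax (freq=1): forest, good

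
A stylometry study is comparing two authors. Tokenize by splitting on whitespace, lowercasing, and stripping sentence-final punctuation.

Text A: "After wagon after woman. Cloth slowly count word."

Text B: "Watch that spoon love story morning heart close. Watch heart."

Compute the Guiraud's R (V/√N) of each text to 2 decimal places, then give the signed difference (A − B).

-0.06

A: V=7, N=8, R=2.47
B: V=8, N=10, R=2.53
Difference = 2.47 − 2.53 = -0.06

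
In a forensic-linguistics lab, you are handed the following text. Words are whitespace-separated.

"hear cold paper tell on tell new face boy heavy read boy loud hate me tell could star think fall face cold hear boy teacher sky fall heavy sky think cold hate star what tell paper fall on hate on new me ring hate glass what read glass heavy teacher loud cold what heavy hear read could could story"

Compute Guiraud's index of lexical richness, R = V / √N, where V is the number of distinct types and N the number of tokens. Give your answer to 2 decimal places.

2.99

N = 59, V = 23.
√N = 7.681146
R = 23 / 7.681146 = 2.99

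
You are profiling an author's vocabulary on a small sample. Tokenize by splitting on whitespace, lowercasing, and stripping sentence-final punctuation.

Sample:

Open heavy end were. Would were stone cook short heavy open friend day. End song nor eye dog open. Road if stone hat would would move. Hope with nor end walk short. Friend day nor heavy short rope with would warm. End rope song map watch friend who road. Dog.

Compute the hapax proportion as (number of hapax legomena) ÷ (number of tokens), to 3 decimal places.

0.220

Frequencies: end:4, would:4, open:3, heavy:3, short:3, friend:3, nor:3, were:2, stone:2, day:2, song:2, dog:2, road:2, with:2, rope:2, cook:1, eye:1, if:1, hat:1, move:1, … (6 more, each freq 1)
Hapax count = 11; token count = 50.
Ratio = 11 / 50 = 0.220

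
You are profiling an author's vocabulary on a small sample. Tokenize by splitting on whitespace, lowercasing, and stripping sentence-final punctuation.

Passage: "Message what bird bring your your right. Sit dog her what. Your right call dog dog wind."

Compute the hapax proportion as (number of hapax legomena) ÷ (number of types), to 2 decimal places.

0.64

Frequencies: your:3, dog:3, what:2, right:2, message:1, bird:1, bring:1, sit:1, her:1, call:1, wind:1
Hapax count = 7; type count = 11.
Ratio = 7 / 11 = 0.64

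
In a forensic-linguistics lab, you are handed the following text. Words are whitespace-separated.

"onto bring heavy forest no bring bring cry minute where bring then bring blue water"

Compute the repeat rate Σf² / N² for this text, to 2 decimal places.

0.16

Frequencies: bring:5, onto:1, heavy:1, forest:1, no:1, cry:1, minute:1, where:1, then:1, blue:1, water:1
Σf² = 35; N² = 225
Repeat rate = 35 / 225 = 0.16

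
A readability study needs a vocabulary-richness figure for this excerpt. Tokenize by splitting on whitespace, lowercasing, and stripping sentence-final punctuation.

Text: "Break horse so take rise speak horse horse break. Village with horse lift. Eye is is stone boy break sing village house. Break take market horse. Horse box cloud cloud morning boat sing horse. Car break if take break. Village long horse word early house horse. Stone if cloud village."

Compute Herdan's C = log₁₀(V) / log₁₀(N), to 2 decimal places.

0.82

N = 50, V = 25.
log₁₀(V) = 1.397940, log₁₀(N) = 1.698970
C = 1.397940 / 1.698970 = 0.82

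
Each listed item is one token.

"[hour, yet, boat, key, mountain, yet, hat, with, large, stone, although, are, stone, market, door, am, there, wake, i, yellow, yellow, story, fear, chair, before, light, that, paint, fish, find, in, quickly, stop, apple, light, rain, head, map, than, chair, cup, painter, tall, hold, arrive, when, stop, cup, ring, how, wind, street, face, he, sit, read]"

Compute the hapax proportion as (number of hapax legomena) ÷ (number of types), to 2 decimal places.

Frequencies: yet:2, stone:2, yellow:2, chair:2, light:2, stop:2, cup:2, hour:1, boat:1, key:1, mountain:1, hat:1, with:1, large:1, although:1, are:1, market:1, door:1, am:1, there:1, … (29 more, each freq 1)
Hapax count = 42; type count = 49.
Ratio = 42 / 49 = 0.86

0.86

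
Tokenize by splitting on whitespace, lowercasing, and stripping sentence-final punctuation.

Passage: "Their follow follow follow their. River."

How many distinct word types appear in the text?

Distinct types: {follow, river, their}
V = 3

3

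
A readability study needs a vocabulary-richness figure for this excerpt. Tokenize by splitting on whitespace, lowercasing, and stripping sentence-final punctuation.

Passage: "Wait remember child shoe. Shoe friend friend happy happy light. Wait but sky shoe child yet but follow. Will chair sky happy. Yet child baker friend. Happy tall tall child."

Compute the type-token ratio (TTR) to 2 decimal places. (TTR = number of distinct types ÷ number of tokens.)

N = 30 tokens, V = 15 types.
TTR = V / N = 15 / 30 = 0.50

0.50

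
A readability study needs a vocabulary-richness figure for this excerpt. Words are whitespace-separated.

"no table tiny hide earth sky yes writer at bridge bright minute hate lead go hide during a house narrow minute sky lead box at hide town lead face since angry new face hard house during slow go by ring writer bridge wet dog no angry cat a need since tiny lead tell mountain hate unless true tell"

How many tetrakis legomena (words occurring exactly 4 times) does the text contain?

1

Frequencies: lead:4, hide:3, no:2, tiny:2, sky:2, writer:2, at:2, bridge:2, minute:2, hate:2, go:2, during:2, a:2, house:2, face:2, since:2, angry:2, tell:2, table:1, earth:1, … (17 more, each freq 1)
Words with frequency 4: lead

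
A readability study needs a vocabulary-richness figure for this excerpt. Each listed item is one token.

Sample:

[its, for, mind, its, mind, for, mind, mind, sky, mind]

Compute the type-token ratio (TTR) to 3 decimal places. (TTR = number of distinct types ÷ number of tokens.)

0.400

N = 10 tokens, V = 4 types.
TTR = V / N = 4 / 10 = 0.400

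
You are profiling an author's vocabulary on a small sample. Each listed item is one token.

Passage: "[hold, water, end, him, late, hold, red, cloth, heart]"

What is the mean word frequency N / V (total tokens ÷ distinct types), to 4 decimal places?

1.1250

N = 9 tokens, V = 8 types.
Mean frequency = N / V = 9 / 8 = 1.1250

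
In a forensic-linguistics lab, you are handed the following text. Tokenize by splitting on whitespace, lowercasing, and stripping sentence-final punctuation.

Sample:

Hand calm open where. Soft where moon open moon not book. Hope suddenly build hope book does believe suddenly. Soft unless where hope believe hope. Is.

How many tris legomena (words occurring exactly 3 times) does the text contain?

1

Frequencies: hope:4, where:3, open:2, soft:2, moon:2, book:2, suddenly:2, believe:2, hand:1, calm:1, not:1, build:1, does:1, unless:1, is:1
Words with frequency 3: where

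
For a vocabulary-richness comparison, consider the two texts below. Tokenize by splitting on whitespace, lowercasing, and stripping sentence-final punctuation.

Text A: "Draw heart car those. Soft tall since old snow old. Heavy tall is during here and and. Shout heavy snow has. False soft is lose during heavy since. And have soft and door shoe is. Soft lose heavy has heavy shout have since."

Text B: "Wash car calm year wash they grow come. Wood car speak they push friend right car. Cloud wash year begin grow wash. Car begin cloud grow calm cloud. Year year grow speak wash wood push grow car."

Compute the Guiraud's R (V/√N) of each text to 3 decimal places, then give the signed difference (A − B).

A: V=21, N=43, R=3.202
B: V=14, N=37, R=2.302
Difference = 3.202 − 2.302 = 0.900

0.900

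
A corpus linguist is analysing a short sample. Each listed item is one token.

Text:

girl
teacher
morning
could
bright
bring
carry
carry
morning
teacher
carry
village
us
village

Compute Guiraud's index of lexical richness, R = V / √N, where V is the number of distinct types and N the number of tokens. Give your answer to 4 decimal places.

2.4054

N = 14, V = 9.
√N = 3.741657
R = 9 / 3.741657 = 2.4054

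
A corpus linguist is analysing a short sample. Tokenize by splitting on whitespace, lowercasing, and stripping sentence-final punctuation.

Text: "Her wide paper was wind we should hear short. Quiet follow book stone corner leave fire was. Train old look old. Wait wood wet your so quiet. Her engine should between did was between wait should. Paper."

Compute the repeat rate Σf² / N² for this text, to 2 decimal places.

0.04

Frequencies: was:3, should:3, her:2, paper:2, quiet:2, old:2, wait:2, between:2, wide:1, wind:1, we:1, hear:1, short:1, follow:1, book:1, stone:1, corner:1, leave:1, fire:1, train:1, … (7 more, each freq 1)
Σf² = 61; N² = 1369
Repeat rate = 61 / 1369 = 0.04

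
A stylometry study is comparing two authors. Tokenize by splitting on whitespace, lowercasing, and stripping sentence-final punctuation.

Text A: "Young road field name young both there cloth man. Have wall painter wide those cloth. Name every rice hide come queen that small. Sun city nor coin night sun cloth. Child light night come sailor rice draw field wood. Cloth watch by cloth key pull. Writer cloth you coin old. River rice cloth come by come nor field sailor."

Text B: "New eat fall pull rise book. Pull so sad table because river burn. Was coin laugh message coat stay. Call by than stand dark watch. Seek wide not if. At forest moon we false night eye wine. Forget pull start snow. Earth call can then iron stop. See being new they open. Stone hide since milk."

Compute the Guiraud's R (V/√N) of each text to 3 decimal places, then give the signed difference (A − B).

-2.002

A: V=38, N=59, R=4.947
B: V=52, N=56, R=6.949
Difference = 4.947 − 6.949 = -2.002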